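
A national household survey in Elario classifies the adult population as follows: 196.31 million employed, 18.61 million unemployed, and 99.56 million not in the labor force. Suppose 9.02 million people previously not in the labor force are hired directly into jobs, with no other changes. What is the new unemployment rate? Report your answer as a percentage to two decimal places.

New unemployment rate ≈ 8.31%.

Initially, labor force = 196.31 + 18.61 = 214.92 million, so u = 18.61/214.92 = 8.66%.
After the change, employed and labor force both rise by 9.02; unemployed unchanged → E = 205.33, U = 18.61, labor force = 223.94 million.
New unemployment rate = 18.61 / 223.94 = 8.31%.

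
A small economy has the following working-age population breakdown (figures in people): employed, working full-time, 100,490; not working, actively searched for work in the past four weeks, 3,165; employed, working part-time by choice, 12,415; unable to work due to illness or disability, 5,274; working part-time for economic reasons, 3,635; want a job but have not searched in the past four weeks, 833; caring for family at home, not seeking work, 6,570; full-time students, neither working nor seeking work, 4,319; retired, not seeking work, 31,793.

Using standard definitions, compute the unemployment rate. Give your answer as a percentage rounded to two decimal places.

Employed = 100,490 + 12,415 + 3,635 = 116,540 (anyone who worked, including part-time for economic reasons, counts as employed).
Unemployed = 3,165.
Labor force = 116,540 + 3,165 = 119,705.
Unemployment rate = 3,165 / 119,705 = 2.64%.

Unemployment rate ≈ 2.64%.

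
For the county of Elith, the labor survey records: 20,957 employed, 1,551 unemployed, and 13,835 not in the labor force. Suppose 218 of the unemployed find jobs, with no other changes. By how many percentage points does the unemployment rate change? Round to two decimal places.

The unemployment rate changes by −0.97 percentage points.

Initially, labor force = 20,957 + 1,551 = 22,508, so u = 1,551/22,508 = 6.89%.
After the change, unemployed falls and employed rises by 218; labor force unchanged → E = 21,175, U = 1,333, labor force = 22,508.
New unemployment rate = 1,333 / 22,508 = 5.92%.
Change = 5.92% − 6.89% = −0.97 percentage points.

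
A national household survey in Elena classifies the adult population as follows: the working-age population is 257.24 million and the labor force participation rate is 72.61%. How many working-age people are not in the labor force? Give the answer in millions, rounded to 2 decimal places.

Share not in the labor force = 1 − 0.7261 = 0.2739.
Not in labor force = 0.2739 × 257.24 ≈ 70.46 million.

About 70.46 million are not in the labor force.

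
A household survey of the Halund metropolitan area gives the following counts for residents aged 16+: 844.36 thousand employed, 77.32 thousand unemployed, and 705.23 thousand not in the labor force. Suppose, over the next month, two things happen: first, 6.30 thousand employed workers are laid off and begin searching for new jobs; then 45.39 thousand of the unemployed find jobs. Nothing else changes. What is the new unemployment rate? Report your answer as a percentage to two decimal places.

New unemployment rate ≈ 4.15%.

Initially, labor force = 844.36 + 77.32 = 921.68 thousand, so u = 77.32/921.68 = 8.39%.
After the first change, employed falls and unemployed rises by 6.30; labor force unchanged → E = 838.06, U = 83.62, labor force = 921.68 thousand.
After the second change, unemployed falls and employed rises by 45.39; labor force unchanged → E = 883.45, U = 38.23, labor force = 921.68 thousand.
New unemployment rate = 38.23 / 921.68 = 4.15%.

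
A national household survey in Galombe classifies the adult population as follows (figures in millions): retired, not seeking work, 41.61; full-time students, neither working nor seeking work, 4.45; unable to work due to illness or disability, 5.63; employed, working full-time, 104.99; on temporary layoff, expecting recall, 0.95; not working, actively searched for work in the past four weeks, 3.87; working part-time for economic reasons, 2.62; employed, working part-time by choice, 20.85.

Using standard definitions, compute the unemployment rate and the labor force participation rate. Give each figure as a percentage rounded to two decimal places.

Employed = 104.99 + 2.62 + 20.85 = 128.46 million (anyone who worked, including part-time for economic reasons, counts as employed).
Unemployed = 0.95 + 3.87 = 4.82 million (jobless and actively searching, or on temporary layoff).
Labor force = 128.46 + 4.82 = 133.28 million.
Not in labor force = 41.61 + 4.45 + 5.63 = 51.69 million (those not working and not actively searching are outside the labor force).
Civilian working-age population = 133.28 + 51.69 = 184.97 million.
Unemployment rate = 4.82 / 133.28 = 3.62%.
Labor force participation rate = 133.28 / 184.97 = 72.05%.

Unemployment rate ≈ 3.62%; labor force participation rate ≈ 72.05%.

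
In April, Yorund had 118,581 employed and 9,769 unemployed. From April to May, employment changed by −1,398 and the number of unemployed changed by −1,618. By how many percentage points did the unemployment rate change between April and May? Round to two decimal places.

April: labor force = 118,581 + 9,769 = 128,350; u = 9,769/128,350 = 7.61%.
May: labor force = 117,183 + 8,151 = 125,334; u = 8,151/125,334 = 6.50%.
Change = 6.50% − 7.61% = −1.11 pp.

The unemployment rate changed by −1.11 percentage points.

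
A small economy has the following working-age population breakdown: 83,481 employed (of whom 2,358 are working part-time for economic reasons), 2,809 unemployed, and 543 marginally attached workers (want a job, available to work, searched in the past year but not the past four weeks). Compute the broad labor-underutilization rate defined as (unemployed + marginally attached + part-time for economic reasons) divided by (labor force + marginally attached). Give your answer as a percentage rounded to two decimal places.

Labor force = 83,481 + 2,809 = 86,290.
Numerator = 2,809 + 543 + 2,358 = 5,710.
Denominator = 86,290 + 543 = 86,833.
Broad rate = 5,710 / 86,833 = 6.58%.

Broad underutilization rate ≈ 6.58%.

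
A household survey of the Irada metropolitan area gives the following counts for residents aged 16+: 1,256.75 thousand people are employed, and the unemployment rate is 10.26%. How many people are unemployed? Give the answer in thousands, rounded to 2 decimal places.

About 143.68 thousand are unemployed.

Let U be the number unemployed. The labor force is E + U, and U/(E+U) = 0.1026.
So U = 0.1026 × 1,256.75 / (1 − 0.1026) = 128.9425 / 0.8974 ≈ 143.68 thousand.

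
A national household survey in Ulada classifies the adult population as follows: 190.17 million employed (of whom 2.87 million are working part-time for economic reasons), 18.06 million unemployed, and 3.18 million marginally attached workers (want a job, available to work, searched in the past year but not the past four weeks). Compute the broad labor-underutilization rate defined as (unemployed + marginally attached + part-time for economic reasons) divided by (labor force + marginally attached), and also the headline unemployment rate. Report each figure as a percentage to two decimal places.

Labor force = 190.17 + 18.06 = 208.23 million.
Numerator = 18.06 + 3.18 + 2.87 = 24.11 million.
Denominator = 208.23 + 3.18 = 211.41 million.
Broad rate = 24.11 / 211.41 = 11.40%.
Headline unemployment rate = 18.06 / 208.23 = 8.67%.

Broad underutilization rate ≈ 11.40%; headline unemployment rate ≈ 8.67%.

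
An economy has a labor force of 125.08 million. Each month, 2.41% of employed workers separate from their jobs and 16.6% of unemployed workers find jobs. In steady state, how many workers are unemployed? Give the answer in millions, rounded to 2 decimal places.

Steady-state unemployment rate u* = s/(s+f) = 2.41/(2.41+16.6) = 0.126775.
Unemployed = u* × labor force = 0.126775 × 125.08 ≈ 15.86 million.

About 15.86 million are unemployed in steady state.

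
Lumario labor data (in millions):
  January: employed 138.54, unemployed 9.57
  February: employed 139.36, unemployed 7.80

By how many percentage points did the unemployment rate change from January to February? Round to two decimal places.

January: labor force = 138.54 + 9.57 = 148.11; u = 9.57/148.11 = 6.46%.
February: labor force = 139.36 + 7.80 = 147.16; u = 7.80/147.16 = 5.30%.
Change = 5.30% − 6.46% = −1.16 pp.

The unemployment rate changed by −1.16 percentage points.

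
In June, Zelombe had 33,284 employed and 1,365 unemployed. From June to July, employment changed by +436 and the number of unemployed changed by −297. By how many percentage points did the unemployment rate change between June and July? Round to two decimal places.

The unemployment rate changed by −0.87 percentage points.

June: labor force = 33,284 + 1,365 = 34,649; u = 1,365/34,649 = 3.94%.
July: labor force = 33,720 + 1,068 = 34,788; u = 1,068/34,788 = 3.07%.
Change = 3.07% − 3.94% = −0.87 pp.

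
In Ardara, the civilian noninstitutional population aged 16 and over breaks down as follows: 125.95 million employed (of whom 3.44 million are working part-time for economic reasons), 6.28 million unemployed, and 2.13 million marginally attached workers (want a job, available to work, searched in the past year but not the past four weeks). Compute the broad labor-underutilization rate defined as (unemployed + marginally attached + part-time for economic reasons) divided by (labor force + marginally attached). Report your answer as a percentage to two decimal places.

Broad underutilization rate ≈ 8.82%.

Labor force = 125.95 + 6.28 = 132.23 million.
Numerator = 6.28 + 2.13 + 3.44 = 11.85 million.
Denominator = 132.23 + 2.13 = 134.36 million.
Broad rate = 11.85 / 134.36 = 8.82%.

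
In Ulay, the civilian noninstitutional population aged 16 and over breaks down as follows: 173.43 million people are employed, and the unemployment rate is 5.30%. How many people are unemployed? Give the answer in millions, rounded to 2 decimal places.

Let U be the number unemployed. The labor force is E + U, and U/(E+U) = 0.0530.
So U = 0.0530 × 173.43 / (1 − 0.0530) = 9.1918 / 0.9470 ≈ 9.71 million.

About 9.71 million are unemployed.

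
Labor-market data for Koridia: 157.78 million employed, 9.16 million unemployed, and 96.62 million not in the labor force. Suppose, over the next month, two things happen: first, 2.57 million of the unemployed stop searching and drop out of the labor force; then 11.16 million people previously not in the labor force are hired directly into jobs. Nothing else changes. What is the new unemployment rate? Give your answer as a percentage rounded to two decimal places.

New unemployment rate ≈ 3.75%.

Initially, labor force = 157.78 + 9.16 = 166.94 million, so u = 9.16/166.94 = 5.49%.
After the first change, unemployed and labor force both fall by 2.57 → E = 157.78, U = 6.59, labor force = 164.37 million.
After the second change, employed and labor force both rise by 11.16; unemployed unchanged → E = 168.94, U = 6.59, labor force = 175.53 million.
New unemployment rate = 6.59 / 175.53 = 3.75%.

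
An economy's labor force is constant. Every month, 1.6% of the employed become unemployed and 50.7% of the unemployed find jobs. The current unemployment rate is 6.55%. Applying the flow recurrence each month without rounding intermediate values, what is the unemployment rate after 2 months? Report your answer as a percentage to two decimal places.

With a fixed labor force, u_{t+1} = u_t + s·(1−u_t) − f·u_t = u_t·(1−s−f) + s.
Here 1−s−f = 0.477 and s = 0.016.
u_1 = 0.065500 × 0.477 + 0.016 = 0.047244.
u_2 = 0.047244 × 0.477 + 0.016 = 0.038535.

Unemployment rate after two months ≈ 3.85%.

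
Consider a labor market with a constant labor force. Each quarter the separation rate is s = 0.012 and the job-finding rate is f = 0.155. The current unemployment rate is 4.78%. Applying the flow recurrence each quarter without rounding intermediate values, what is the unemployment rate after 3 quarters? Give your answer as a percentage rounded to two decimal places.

With a fixed labor force, u_{t+1} = u_t + s·(1−u_t) − f·u_t = u_t·(1−s−f) + s.
Here 1−s−f = 0.833 and s = 0.012.
u_1 = 0.047800 × 0.833 + 0.012 = 0.051817.
u_2 = 0.051817 × 0.833 + 0.012 = 0.055164.
u_3 = 0.055164 × 0.833 + 0.012 = 0.057952.

Unemployment rate after three quarters ≈ 5.80%.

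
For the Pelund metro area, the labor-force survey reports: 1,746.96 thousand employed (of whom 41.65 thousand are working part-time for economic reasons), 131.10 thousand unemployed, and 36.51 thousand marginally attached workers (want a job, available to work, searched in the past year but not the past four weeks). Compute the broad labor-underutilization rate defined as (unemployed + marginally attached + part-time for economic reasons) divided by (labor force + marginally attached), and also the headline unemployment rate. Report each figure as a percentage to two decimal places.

Labor force = 1,746.96 + 131.10 = 1,878.06 thousand.
Numerator = 131.10 + 36.51 + 41.65 = 209.26 thousand.
Denominator = 1,878.06 + 36.51 = 1,914.57 thousand.
Broad rate = 209.26 / 1,914.57 = 10.93%.
Headline unemployment rate = 131.10 / 1,878.06 = 6.98%.

Broad underutilization rate ≈ 10.93%; headline unemployment rate ≈ 6.98%.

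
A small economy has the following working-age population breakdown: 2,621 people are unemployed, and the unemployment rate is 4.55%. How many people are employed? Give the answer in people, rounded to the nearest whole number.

About 54,983 are employed.

Labor force = U / u = 2,621 / 0.0455 ≈ 57,604.
Employed = labor force − unemployed = 57,604 − 2,621 = 54,983.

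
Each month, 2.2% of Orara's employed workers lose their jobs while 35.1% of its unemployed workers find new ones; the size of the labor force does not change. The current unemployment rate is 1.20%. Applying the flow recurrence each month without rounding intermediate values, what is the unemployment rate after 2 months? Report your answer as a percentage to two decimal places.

Unemployment rate after two months ≈ 4.05%.

With a fixed labor force, u_{t+1} = u_t + s·(1−u_t) − f·u_t = u_t·(1−s−f) + s.
Here 1−s−f = 0.627 and s = 0.022.
u_1 = 0.012000 × 0.627 + 0.022 = 0.029524.
u_2 = 0.029524 × 0.627 + 0.022 = 0.040512.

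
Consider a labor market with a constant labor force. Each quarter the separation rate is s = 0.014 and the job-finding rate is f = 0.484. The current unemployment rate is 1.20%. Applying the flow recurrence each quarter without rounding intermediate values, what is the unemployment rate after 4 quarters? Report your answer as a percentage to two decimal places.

Unemployment rate after four quarters ≈ 2.71%.

With a fixed labor force, u_{t+1} = u_t + s·(1−u_t) − f·u_t = u_t·(1−s−f) + s.
Here 1−s−f = 0.502 and s = 0.014.
u_1 = 0.012000 × 0.502 + 0.014 = 0.020024.
u_2 = 0.020024 × 0.502 + 0.014 = 0.024052.
u_3 = 0.024052 × 0.502 + 0.014 = 0.026074.
u_4 = 0.026074 × 0.502 + 0.014 = 0.027089.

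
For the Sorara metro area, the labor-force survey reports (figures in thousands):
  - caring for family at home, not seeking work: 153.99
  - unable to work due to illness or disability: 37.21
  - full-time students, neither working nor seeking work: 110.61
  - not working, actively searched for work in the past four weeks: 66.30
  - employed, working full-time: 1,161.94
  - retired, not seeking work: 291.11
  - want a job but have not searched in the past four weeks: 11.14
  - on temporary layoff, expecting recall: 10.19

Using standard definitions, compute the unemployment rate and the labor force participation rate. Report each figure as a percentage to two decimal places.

Employed = 1,161.94 thousand.
Unemployed = 66.30 + 10.19 = 76.49 thousand (jobless and actively searching, or on temporary layoff).
Labor force = 1,161.94 + 76.49 = 1,238.43 thousand.
Not in labor force = 153.99 + 37.21 + 110.61 + 291.11 + 11.14 = 604.06 thousand (those not working and not actively searching are outside the labor force — including those who want a job but have given up searching).
Civilian working-age population = 1,238.43 + 604.06 = 1,842.49 thousand.
Unemployment rate = 76.49 / 1,238.43 = 6.18%.
Labor force participation rate = 1,238.43 / 1,842.49 = 67.22%.

Unemployment rate ≈ 6.18%; labor force participation rate ≈ 67.22%.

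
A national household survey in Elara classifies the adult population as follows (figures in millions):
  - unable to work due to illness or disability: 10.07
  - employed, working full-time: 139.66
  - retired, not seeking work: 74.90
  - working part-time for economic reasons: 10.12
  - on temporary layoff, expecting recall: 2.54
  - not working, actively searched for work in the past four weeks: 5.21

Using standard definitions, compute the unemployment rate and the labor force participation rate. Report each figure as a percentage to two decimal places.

Unemployment rate ≈ 4.92%; labor force participation rate ≈ 64.96%.

Employed = 139.66 + 10.12 = 149.78 million (anyone who worked, including part-time for economic reasons, counts as employed).
Unemployed = 2.54 + 5.21 = 7.75 million (jobless and actively searching, or on temporary layoff).
Labor force = 149.78 + 7.75 = 157.53 million.
Not in labor force = 10.07 + 74.90 = 84.97 million (those not working and not actively searching are outside the labor force).
Civilian working-age population = 157.53 + 84.97 = 242.50 million.
Unemployment rate = 7.75 / 157.53 = 4.92%.
Labor force participation rate = 157.53 / 242.50 = 64.96%.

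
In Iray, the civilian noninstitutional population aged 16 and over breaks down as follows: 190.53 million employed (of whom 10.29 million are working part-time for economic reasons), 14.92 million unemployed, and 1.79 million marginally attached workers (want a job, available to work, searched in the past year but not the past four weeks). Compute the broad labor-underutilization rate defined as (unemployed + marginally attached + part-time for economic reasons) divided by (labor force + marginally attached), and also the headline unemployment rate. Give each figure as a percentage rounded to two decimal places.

Labor force = 190.53 + 14.92 = 205.45 million.
Numerator = 14.92 + 1.79 + 10.29 = 27.00 million.
Denominator = 205.45 + 1.79 = 207.24 million.
Broad rate = 27.00 / 207.24 = 13.03%.
Headline unemployment rate = 14.92 / 205.45 = 7.26%.

Broad underutilization rate ≈ 13.03%; headline unemployment rate ≈ 7.26%.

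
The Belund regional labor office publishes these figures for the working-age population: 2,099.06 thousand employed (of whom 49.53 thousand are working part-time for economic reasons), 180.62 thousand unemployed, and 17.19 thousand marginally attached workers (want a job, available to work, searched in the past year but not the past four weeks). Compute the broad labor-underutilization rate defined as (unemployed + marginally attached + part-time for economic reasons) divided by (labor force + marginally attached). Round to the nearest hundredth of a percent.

Broad underutilization rate ≈ 10.77%.

Labor force = 2,099.06 + 180.62 = 2,279.68 thousand.
Numerator = 180.62 + 17.19 + 49.53 = 247.34 thousand.
Denominator = 2,279.68 + 17.19 = 2,296.87 thousand.
Broad rate = 247.34 / 2,296.87 = 10.77%.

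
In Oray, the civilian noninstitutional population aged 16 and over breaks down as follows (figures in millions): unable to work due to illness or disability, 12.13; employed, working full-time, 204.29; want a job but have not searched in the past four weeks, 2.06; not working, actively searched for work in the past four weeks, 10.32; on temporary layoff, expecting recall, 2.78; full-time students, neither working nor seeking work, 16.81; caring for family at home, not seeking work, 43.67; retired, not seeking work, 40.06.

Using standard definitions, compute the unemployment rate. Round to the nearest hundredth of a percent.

Employed = 204.29 million.
Unemployed = 10.32 + 2.78 = 13.10 million (jobless and actively searching, or on temporary layoff).
Labor force = 204.29 + 13.10 = 217.39 million.
Unemployment rate = 13.10 / 217.39 = 6.03%.

Unemployment rate ≈ 6.03%.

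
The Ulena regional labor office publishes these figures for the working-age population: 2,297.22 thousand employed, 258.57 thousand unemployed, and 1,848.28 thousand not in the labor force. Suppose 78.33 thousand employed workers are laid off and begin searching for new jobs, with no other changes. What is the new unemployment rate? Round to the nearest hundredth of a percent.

New unemployment rate ≈ 13.18%.

Initially, labor force = 2,297.22 + 258.57 = 2,555.79 thousand, so u = 258.57/2,555.79 = 10.12%.
After the change, employed falls and unemployed rises by 78.33; labor force unchanged → E = 2,218.89, U = 336.90, labor force = 2,555.79 thousand.
New unemployment rate = 336.90 / 2,555.79 = 13.18%.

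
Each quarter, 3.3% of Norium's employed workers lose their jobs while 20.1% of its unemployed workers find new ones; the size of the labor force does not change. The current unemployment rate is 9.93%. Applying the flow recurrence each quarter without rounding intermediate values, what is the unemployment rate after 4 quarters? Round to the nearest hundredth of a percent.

Unemployment rate after four quarters ≈ 12.67%.

With a fixed labor force, u_{t+1} = u_t + s·(1−u_t) − f·u_t = u_t·(1−s−f) + s.
Here 1−s−f = 0.766 and s = 0.033.
u_1 = 0.099300 × 0.766 + 0.033 = 0.109064.
u_2 = 0.109064 × 0.766 + 0.033 = 0.116543.
u_3 = 0.116543 × 0.766 + 0.033 = 0.122272.
u_4 = 0.122272 × 0.766 + 0.033 = 0.126660.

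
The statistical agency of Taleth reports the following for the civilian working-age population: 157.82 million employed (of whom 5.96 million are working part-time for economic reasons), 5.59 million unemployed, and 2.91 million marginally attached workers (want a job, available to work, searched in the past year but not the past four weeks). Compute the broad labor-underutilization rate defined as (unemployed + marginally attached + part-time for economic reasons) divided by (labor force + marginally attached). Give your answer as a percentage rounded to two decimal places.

Labor force = 157.82 + 5.59 = 163.41 million.
Numerator = 5.59 + 2.91 + 5.96 = 14.46 million.
Denominator = 163.41 + 2.91 = 166.32 million.
Broad rate = 14.46 / 166.32 = 8.69%.

Broad underutilization rate ≈ 8.69%.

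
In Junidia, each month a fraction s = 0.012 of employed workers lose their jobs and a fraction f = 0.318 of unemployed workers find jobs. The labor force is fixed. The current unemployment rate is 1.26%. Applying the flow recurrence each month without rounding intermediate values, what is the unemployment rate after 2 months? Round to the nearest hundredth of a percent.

With a fixed labor force, u_{t+1} = u_t + s·(1−u_t) − f·u_t = u_t·(1−s−f) + s.
Here 1−s−f = 0.670 and s = 0.012.
u_1 = 0.012600 × 0.670 + 0.012 = 0.020442.
u_2 = 0.020442 × 0.670 + 0.012 = 0.025696.

Unemployment rate after two months ≈ 2.57%.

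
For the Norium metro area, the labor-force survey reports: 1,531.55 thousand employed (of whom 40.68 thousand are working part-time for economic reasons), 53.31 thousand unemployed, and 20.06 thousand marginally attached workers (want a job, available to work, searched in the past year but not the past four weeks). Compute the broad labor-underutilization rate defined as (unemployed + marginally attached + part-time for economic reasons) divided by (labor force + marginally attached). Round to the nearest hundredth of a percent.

Labor force = 1,531.55 + 53.31 = 1,584.86 thousand.
Numerator = 53.31 + 20.06 + 40.68 = 114.05 thousand.
Denominator = 1,584.86 + 20.06 = 1,604.92 thousand.
Broad rate = 114.05 / 1,604.92 = 7.11%.

Broad underutilization rate ≈ 7.11%.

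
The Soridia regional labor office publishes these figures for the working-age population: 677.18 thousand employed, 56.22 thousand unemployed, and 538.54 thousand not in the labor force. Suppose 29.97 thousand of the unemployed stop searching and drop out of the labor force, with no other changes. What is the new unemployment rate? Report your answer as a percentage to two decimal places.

New unemployment rate ≈ 3.73%.

Initially, labor force = 677.18 + 56.22 = 733.40 thousand, so u = 56.22/733.40 = 7.67%.
After the change, unemployed and labor force both fall by 29.97 → E = 677.18, U = 26.25, labor force = 703.43 thousand.
New unemployment rate = 26.25 / 703.43 = 3.73%.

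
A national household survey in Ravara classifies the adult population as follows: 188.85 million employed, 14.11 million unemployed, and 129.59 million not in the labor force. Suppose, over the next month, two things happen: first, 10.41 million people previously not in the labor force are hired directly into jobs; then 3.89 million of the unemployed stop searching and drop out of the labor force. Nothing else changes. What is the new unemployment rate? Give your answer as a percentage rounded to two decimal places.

Initially, labor force = 188.85 + 14.11 = 202.96 million, so u = 14.11/202.96 = 6.95%.
After the first change, employed and labor force both rise by 10.41; unemployed unchanged → E = 199.26, U = 14.11, labor force = 213.37 million.
After the second change, unemployed and labor force both fall by 3.89 → E = 199.26, U = 10.22, labor force = 209.48 million.
New unemployment rate = 10.22 / 209.48 = 4.88%.

New unemployment rate ≈ 4.88%.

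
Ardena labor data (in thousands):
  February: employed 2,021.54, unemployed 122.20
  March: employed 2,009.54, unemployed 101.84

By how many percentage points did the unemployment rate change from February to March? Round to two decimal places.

February: labor force = 2,021.54 + 122.20 = 2,143.74; u = 122.20/2,143.74 = 5.70%.
March: labor force = 2,009.54 + 101.84 = 2,111.38; u = 101.84/2,111.38 = 4.82%.
Change = 4.82% − 5.70% = −0.88 pp.

The unemployment rate changed by −0.88 percentage points.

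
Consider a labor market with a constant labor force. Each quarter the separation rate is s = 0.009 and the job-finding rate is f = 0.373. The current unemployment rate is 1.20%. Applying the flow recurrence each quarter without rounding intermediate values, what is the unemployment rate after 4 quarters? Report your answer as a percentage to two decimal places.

With a fixed labor force, u_{t+1} = u_t + s·(1−u_t) − f·u_t = u_t·(1−s−f) + s.
Here 1−s−f = 0.618 and s = 0.009.
u_1 = 0.012000 × 0.618 + 0.009 = 0.016416.
u_2 = 0.016416 × 0.618 + 0.009 = 0.019145.
u_3 = 0.019145 × 0.618 + 0.009 = 0.020832.
u_4 = 0.020832 × 0.618 + 0.009 = 0.021874.

Unemployment rate after four quarters ≈ 2.19%.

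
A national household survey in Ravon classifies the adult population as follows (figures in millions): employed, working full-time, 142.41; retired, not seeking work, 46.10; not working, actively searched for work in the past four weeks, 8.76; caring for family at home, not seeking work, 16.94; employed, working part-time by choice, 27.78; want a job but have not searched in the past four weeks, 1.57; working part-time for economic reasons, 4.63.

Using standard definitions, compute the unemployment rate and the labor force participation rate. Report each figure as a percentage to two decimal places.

Employed = 142.41 + 27.78 + 4.63 = 174.82 million (anyone who worked, including part-time for economic reasons, counts as employed).
Unemployed = 8.76 million.
Labor force = 174.82 + 8.76 = 183.58 million.
Not in labor force = 46.10 + 16.94 + 1.57 = 64.61 million (those not working and not actively searching are outside the labor force — including those who want a job but have given up searching).
Civilian working-age population = 183.58 + 64.61 = 248.19 million.
Unemployment rate = 8.76 / 183.58 = 4.77%.
Labor force participation rate = 183.58 / 248.19 = 73.97%.

Unemployment rate ≈ 4.77%; labor force participation rate ≈ 73.97%.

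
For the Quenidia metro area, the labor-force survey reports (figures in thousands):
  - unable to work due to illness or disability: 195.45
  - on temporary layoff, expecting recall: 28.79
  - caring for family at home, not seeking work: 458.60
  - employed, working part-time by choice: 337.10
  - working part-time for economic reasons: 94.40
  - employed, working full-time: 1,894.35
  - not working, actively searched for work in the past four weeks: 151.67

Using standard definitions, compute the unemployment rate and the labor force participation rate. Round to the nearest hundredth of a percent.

Employed = 337.10 + 94.40 + 1,894.35 = 2,325.85 thousand (anyone who worked, including part-time for economic reasons, counts as employed).
Unemployed = 28.79 + 151.67 = 180.46 thousand (jobless and actively searching, or on temporary layoff).
Labor force = 2,325.85 + 180.46 = 2,506.31 thousand.
Not in labor force = 195.45 + 458.60 = 654.05 thousand (those not working and not actively searching are outside the labor force).
Civilian working-age population = 2,506.31 + 654.05 = 3,160.36 thousand.
Unemployment rate = 180.46 / 2,506.31 = 7.20%.
Labor force participation rate = 2,506.31 / 3,160.36 = 79.30%.

Unemployment rate ≈ 7.20%; labor force participation rate ≈ 79.30%.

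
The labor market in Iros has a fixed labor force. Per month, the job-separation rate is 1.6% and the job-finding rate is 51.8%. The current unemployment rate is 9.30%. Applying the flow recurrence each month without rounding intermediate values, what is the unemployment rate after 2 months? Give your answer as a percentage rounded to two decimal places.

Unemployment rate after two months ≈ 4.37%.

With a fixed labor force, u_{t+1} = u_t + s·(1−u_t) − f·u_t = u_t·(1−s−f) + s.
Here 1−s−f = 0.466 and s = 0.016.
u_1 = 0.093000 × 0.466 + 0.016 = 0.059338.
u_2 = 0.059338 × 0.466 + 0.016 = 0.043652.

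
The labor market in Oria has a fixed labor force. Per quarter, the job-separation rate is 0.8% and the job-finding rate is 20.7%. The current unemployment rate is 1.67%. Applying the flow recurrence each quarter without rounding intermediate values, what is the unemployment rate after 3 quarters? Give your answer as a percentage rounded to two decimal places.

With a fixed labor force, u_{t+1} = u_t + s·(1−u_t) − f·u_t = u_t·(1−s−f) + s.
Here 1−s−f = 0.785 and s = 0.008.
u_1 = 0.016700 × 0.785 + 0.008 = 0.021109.
u_2 = 0.021109 × 0.785 + 0.008 = 0.024571.
u_3 = 0.024571 × 0.785 + 0.008 = 0.027288.

Unemployment rate after three quarters ≈ 2.73%.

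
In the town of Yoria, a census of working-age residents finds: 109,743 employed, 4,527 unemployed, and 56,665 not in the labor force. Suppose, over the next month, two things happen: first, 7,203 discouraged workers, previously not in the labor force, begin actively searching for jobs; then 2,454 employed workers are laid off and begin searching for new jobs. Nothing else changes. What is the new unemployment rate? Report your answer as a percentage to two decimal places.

New unemployment rate ≈ 11.68%.

Initially, labor force = 109,743 + 4,527 = 114,270, so u = 4,527/114,270 = 3.96%.
After the first change, unemployed and labor force both rise by 7,203 → E = 109,743, U = 11,730, labor force = 121,473.
After the second change, employed falls and unemployed rises by 2,454; labor force unchanged → E = 107,289, U = 14,184, labor force = 121,473.
New unemployment rate = 14,184 / 121,473 = 11.68%.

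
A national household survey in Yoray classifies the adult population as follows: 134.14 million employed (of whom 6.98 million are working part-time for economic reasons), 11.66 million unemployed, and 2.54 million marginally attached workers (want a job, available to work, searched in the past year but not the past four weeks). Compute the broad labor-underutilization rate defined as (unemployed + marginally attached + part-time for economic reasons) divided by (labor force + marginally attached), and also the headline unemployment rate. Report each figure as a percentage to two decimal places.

Labor force = 134.14 + 11.66 = 145.80 million.
Numerator = 11.66 + 2.54 + 6.98 = 21.18 million.
Denominator = 145.80 + 2.54 = 148.34 million.
Broad rate = 21.18 / 148.34 = 14.28%.
Headline unemployment rate = 11.66 / 145.80 = 8.00%.

Broad underutilization rate ≈ 14.28%; headline unemployment rate ≈ 8.00%.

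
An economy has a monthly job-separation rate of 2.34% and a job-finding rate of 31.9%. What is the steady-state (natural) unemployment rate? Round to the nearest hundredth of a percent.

At steady state the flows balance: s·E = f·U, so U/(E+U) = s/(s+f).
u* = 2.34 / (2.34 + 31.9) = 2.34 / 34.24 = 6.83%.

Steady-state unemployment rate ≈ 6.83%.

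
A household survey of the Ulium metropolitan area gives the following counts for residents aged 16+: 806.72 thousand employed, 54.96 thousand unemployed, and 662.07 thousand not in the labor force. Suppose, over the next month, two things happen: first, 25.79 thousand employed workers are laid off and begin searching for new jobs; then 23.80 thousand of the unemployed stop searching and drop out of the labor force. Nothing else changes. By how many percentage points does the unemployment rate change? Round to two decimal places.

The unemployment rate changes by +0.42 percentage points.

Initially, labor force = 806.72 + 54.96 = 861.68 thousand, so u = 54.96/861.68 = 6.38%.
After the first change, employed falls and unemployed rises by 25.79; labor force unchanged → E = 780.93, U = 80.75, labor force = 861.68 thousand.
After the second change, unemployed and labor force both fall by 23.80 → E = 780.93, U = 56.95, labor force = 837.88 thousand.
New unemployment rate = 56.95 / 837.88 = 6.80%.
Change = 6.80% − 6.38% = +0.42 percentage points.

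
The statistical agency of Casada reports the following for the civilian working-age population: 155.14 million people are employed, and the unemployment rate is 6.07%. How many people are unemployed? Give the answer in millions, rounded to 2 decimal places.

About 10.03 million are unemployed.

Let U be the number unemployed. The labor force is E + U, and U/(E+U) = 0.0607.
So U = 0.0607 × 155.14 / (1 − 0.0607) = 9.4170 / 0.9393 ≈ 10.03 million.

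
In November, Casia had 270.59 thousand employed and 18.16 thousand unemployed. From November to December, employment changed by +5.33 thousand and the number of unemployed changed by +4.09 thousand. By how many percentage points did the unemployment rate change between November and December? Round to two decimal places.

November: labor force = 270.59 + 18.16 = 288.75; u = 18.16/288.75 = 6.29%.
December: labor force = 275.92 + 22.25 = 298.17; u = 22.25/298.17 = 7.46%.
Change = 7.46% − 6.29% = +1.17 pp.

The unemployment rate changed by +1.17 percentage points.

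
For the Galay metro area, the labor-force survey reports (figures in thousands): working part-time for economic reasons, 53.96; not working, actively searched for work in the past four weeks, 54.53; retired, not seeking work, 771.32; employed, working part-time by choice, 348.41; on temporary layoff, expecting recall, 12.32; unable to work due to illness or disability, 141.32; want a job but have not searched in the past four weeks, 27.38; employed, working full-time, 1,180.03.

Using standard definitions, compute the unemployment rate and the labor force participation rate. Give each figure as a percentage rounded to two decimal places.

Unemployment rate ≈ 4.05%; labor force participation rate ≈ 63.70%.

Employed = 53.96 + 348.41 + 1,180.03 = 1,582.40 thousand (anyone who worked, including part-time for economic reasons, counts as employed).
Unemployed = 54.53 + 12.32 = 66.85 thousand (jobless and actively searching, or on temporary layoff).
Labor force = 1,582.40 + 66.85 = 1,649.25 thousand.
Not in labor force = 771.32 + 141.32 + 27.38 = 940.02 thousand (those not working and not actively searching are outside the labor force — including those who want a job but have given up searching).
Civilian working-age population = 1,649.25 + 940.02 = 2,589.27 thousand.
Unemployment rate = 66.85 / 1,649.25 = 4.05%.
Labor force participation rate = 1,649.25 / 2,589.27 = 63.70%.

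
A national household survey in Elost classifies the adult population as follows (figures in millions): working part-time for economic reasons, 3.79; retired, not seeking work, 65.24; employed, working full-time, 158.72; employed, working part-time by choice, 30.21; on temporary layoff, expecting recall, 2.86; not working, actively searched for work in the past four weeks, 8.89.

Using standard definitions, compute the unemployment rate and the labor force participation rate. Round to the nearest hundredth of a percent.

Unemployment rate ≈ 5.75%; labor force participation rate ≈ 75.81%.

Employed = 3.79 + 158.72 + 30.21 = 192.72 million (anyone who worked, including part-time for economic reasons, counts as employed).
Unemployed = 2.86 + 8.89 = 11.75 million (jobless and actively searching, or on temporary layoff).
Labor force = 192.72 + 11.75 = 204.47 million.
Not in labor force = 65.24 million (those not working and not actively searching are outside the labor force).
Civilian working-age population = 204.47 + 65.24 = 269.71 million.
Unemployment rate = 11.75 / 204.47 = 5.75%.
Labor force participation rate = 204.47 / 269.71 = 75.81%.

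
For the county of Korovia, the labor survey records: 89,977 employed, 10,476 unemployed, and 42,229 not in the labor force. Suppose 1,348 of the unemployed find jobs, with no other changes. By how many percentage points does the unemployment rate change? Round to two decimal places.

The unemployment rate changes by −1.34 percentage points.

Initially, labor force = 89,977 + 10,476 = 100,453, so u = 10,476/100,453 = 10.43%.
After the change, unemployed falls and employed rises by 1,348; labor force unchanged → E = 91,325, U = 9,128, labor force = 100,453.
New unemployment rate = 9,128 / 100,453 = 9.09%.
Change = 9.09% − 10.43% = −1.34 percentage points.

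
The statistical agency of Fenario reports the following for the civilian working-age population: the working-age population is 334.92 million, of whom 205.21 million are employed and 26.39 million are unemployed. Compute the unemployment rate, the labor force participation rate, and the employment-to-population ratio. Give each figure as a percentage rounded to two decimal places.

Unemployment rate ≈ 11.39%; labor force participation rate ≈ 69.15%; employment-population ratio ≈ 61.27%.

Labor force = employed + unemployed = 205.21 + 26.39 = 231.60 million.
Unemployment rate = 26.39 / 231.60 = 11.39%.
Labor force participation rate = 231.60 / 334.92 = 69.15%.
Employment-population ratio = 205.21 / 334.92 = 61.27%.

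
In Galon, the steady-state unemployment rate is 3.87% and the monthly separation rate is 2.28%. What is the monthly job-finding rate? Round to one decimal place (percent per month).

Job-finding rate ≈ 56.6% per month.

From u* = s/(s+f): f = s·(1−u)/u.
f = 2.28 × (1 − 0.0387) / 0.0387 = 2.1918 / 0.0387 ≈ 56.6% per month.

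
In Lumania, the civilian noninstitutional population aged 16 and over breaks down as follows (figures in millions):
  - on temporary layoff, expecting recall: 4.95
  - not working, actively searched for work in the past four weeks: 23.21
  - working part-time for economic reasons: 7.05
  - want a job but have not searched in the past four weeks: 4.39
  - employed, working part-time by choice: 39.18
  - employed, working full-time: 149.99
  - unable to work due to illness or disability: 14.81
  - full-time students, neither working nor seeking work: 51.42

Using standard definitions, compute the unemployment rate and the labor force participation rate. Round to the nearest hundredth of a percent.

Unemployment rate ≈ 12.55%; labor force participation rate ≈ 76.06%.

Employed = 7.05 + 39.18 + 149.99 = 196.22 million (anyone who worked, including part-time for economic reasons, counts as employed).
Unemployed = 4.95 + 23.21 = 28.16 million (jobless and actively searching, or on temporary layoff).
Labor force = 196.22 + 28.16 = 224.38 million.
Not in labor force = 4.39 + 14.81 + 51.42 = 70.62 million (those not working and not actively searching are outside the labor force — including those who want a job but have given up searching).
Civilian working-age population = 224.38 + 70.62 = 295.00 million.
Unemployment rate = 28.16 / 224.38 = 12.55%.
Labor force participation rate = 224.38 / 295.00 = 76.06%.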